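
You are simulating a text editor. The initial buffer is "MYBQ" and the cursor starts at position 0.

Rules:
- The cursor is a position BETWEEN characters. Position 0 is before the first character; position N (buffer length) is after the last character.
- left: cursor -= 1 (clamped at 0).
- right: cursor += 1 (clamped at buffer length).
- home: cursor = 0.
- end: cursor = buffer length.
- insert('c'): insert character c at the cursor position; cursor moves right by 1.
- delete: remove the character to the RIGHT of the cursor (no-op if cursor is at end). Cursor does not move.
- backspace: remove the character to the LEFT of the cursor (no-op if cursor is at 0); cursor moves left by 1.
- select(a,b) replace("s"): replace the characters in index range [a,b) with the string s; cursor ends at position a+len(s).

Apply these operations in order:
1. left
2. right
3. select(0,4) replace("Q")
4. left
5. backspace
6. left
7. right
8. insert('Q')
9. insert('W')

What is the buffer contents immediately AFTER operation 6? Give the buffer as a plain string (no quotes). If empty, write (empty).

Answer: Q

Derivation:
After op 1 (left): buf='MYBQ' cursor=0
After op 2 (right): buf='MYBQ' cursor=1
After op 3 (select(0,4) replace("Q")): buf='Q' cursor=1
After op 4 (left): buf='Q' cursor=0
After op 5 (backspace): buf='Q' cursor=0
After op 6 (left): buf='Q' cursor=0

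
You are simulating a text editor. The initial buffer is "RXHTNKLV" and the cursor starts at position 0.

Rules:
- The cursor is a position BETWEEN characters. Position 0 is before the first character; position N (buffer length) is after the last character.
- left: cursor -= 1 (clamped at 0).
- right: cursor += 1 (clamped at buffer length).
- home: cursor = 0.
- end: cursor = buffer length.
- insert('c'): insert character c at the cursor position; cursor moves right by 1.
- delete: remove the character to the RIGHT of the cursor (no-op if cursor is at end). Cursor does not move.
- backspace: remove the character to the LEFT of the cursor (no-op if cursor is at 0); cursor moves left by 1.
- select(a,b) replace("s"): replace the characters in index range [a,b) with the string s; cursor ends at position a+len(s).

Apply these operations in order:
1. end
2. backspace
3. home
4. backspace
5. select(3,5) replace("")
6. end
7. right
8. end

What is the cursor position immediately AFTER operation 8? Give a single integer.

After op 1 (end): buf='RXHTNKLV' cursor=8
After op 2 (backspace): buf='RXHTNKL' cursor=7
After op 3 (home): buf='RXHTNKL' cursor=0
After op 4 (backspace): buf='RXHTNKL' cursor=0
After op 5 (select(3,5) replace("")): buf='RXHKL' cursor=3
After op 6 (end): buf='RXHKL' cursor=5
After op 7 (right): buf='RXHKL' cursor=5
After op 8 (end): buf='RXHKL' cursor=5

Answer: 5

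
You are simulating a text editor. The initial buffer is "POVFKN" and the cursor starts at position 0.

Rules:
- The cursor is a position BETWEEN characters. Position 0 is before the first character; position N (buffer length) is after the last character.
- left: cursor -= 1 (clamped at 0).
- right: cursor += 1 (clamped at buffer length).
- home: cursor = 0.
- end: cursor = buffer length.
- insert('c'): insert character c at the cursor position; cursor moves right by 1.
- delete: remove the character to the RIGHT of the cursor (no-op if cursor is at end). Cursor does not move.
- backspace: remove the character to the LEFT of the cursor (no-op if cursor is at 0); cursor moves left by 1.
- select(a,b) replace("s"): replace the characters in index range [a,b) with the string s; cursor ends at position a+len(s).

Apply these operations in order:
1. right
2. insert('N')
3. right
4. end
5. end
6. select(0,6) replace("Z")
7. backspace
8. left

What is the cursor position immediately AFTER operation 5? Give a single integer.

Answer: 7

Derivation:
After op 1 (right): buf='POVFKN' cursor=1
After op 2 (insert('N')): buf='PNOVFKN' cursor=2
After op 3 (right): buf='PNOVFKN' cursor=3
After op 4 (end): buf='PNOVFKN' cursor=7
After op 5 (end): buf='PNOVFKN' cursor=7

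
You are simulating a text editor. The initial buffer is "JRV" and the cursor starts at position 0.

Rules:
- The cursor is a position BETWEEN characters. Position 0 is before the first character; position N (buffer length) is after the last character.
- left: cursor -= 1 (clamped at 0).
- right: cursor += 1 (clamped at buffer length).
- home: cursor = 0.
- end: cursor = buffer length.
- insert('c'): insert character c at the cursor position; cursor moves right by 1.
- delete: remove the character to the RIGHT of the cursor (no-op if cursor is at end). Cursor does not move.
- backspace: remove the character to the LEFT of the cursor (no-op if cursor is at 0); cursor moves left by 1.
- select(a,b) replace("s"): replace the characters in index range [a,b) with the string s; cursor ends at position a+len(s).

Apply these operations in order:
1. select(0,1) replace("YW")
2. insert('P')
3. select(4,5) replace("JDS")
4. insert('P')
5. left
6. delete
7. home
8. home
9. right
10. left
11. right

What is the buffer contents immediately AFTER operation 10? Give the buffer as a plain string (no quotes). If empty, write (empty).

After op 1 (select(0,1) replace("YW")): buf='YWRV' cursor=2
After op 2 (insert('P')): buf='YWPRV' cursor=3
After op 3 (select(4,5) replace("JDS")): buf='YWPRJDS' cursor=7
After op 4 (insert('P')): buf='YWPRJDSP' cursor=8
After op 5 (left): buf='YWPRJDSP' cursor=7
After op 6 (delete): buf='YWPRJDS' cursor=7
After op 7 (home): buf='YWPRJDS' cursor=0
After op 8 (home): buf='YWPRJDS' cursor=0
After op 9 (right): buf='YWPRJDS' cursor=1
After op 10 (left): buf='YWPRJDS' cursor=0

Answer: YWPRJDS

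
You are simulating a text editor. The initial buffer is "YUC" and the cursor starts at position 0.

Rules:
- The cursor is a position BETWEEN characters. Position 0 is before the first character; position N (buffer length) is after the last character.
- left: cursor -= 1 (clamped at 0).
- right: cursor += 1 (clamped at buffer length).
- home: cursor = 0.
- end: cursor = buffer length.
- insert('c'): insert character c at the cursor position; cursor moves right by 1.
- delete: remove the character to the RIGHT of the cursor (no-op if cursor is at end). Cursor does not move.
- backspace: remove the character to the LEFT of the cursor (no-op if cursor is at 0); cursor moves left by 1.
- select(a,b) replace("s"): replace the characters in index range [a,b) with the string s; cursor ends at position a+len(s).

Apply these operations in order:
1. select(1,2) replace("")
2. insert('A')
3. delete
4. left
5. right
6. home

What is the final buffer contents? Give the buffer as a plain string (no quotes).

After op 1 (select(1,2) replace("")): buf='YC' cursor=1
After op 2 (insert('A')): buf='YAC' cursor=2
After op 3 (delete): buf='YA' cursor=2
After op 4 (left): buf='YA' cursor=1
After op 5 (right): buf='YA' cursor=2
After op 6 (home): buf='YA' cursor=0

Answer: YA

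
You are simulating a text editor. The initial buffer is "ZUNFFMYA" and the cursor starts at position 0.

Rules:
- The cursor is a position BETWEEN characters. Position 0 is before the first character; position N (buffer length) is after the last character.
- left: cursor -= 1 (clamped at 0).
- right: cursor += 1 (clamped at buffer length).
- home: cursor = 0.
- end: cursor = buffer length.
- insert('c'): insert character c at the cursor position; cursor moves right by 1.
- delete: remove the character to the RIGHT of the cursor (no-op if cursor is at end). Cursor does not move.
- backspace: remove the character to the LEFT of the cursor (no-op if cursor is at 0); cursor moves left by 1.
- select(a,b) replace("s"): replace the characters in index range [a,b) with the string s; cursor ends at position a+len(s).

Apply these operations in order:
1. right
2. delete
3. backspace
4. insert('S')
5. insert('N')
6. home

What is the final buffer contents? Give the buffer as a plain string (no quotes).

After op 1 (right): buf='ZUNFFMYA' cursor=1
After op 2 (delete): buf='ZNFFMYA' cursor=1
After op 3 (backspace): buf='NFFMYA' cursor=0
After op 4 (insert('S')): buf='SNFFMYA' cursor=1
After op 5 (insert('N')): buf='SNNFFMYA' cursor=2
After op 6 (home): buf='SNNFFMYA' cursor=0

Answer: SNNFFMYA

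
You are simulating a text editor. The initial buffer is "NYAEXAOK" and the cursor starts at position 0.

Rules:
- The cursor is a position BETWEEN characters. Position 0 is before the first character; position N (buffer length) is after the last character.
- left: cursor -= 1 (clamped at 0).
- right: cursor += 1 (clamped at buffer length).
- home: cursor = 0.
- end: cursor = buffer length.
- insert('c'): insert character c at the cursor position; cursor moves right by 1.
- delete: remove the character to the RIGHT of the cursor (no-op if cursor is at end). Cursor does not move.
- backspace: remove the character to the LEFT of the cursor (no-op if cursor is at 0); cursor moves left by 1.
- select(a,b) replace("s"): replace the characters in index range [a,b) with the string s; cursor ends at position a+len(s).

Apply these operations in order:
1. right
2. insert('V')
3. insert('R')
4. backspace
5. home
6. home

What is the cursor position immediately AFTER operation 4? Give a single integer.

Answer: 2

Derivation:
After op 1 (right): buf='NYAEXAOK' cursor=1
After op 2 (insert('V')): buf='NVYAEXAOK' cursor=2
After op 3 (insert('R')): buf='NVRYAEXAOK' cursor=3
After op 4 (backspace): buf='NVYAEXAOK' cursor=2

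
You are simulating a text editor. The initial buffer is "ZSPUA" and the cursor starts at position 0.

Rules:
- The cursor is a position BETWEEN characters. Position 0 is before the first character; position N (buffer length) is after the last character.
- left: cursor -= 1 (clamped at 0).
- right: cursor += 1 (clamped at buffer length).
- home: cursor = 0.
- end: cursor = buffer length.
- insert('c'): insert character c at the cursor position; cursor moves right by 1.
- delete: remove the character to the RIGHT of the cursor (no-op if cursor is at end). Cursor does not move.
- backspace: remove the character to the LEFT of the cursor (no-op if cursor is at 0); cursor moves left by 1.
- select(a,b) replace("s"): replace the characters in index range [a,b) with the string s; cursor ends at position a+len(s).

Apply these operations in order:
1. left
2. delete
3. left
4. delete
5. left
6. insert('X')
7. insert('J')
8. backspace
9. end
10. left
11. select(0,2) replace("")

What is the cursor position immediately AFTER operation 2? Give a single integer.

After op 1 (left): buf='ZSPUA' cursor=0
After op 2 (delete): buf='SPUA' cursor=0

Answer: 0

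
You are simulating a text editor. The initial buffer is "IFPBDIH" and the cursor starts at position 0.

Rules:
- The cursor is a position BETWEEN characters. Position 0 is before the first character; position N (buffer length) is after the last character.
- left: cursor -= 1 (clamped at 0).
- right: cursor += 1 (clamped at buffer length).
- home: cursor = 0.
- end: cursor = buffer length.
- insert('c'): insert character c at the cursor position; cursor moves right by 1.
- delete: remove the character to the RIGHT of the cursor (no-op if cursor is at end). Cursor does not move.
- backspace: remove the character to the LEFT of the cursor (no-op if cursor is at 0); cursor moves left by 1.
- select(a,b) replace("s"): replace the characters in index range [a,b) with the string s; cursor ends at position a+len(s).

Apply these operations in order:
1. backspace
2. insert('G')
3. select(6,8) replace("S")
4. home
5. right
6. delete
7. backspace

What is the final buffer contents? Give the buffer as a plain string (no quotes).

Answer: FPBDS

Derivation:
After op 1 (backspace): buf='IFPBDIH' cursor=0
After op 2 (insert('G')): buf='GIFPBDIH' cursor=1
After op 3 (select(6,8) replace("S")): buf='GIFPBDS' cursor=7
After op 4 (home): buf='GIFPBDS' cursor=0
After op 5 (right): buf='GIFPBDS' cursor=1
After op 6 (delete): buf='GFPBDS' cursor=1
After op 7 (backspace): buf='FPBDS' cursor=0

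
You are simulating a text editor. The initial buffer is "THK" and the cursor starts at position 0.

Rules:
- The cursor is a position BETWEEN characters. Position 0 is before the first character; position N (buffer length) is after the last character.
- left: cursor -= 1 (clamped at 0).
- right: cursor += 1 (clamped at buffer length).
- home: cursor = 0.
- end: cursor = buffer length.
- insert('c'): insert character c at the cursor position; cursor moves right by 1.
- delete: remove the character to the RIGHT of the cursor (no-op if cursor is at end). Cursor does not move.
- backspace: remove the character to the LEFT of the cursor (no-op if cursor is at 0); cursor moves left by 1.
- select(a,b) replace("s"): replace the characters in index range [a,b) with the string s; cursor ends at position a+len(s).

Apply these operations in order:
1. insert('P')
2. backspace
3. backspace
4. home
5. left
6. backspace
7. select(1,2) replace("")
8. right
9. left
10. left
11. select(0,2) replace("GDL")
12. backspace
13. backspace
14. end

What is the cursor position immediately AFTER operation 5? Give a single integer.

Answer: 0

Derivation:
After op 1 (insert('P')): buf='PTHK' cursor=1
After op 2 (backspace): buf='THK' cursor=0
After op 3 (backspace): buf='THK' cursor=0
After op 4 (home): buf='THK' cursor=0
After op 5 (left): buf='THK' cursor=0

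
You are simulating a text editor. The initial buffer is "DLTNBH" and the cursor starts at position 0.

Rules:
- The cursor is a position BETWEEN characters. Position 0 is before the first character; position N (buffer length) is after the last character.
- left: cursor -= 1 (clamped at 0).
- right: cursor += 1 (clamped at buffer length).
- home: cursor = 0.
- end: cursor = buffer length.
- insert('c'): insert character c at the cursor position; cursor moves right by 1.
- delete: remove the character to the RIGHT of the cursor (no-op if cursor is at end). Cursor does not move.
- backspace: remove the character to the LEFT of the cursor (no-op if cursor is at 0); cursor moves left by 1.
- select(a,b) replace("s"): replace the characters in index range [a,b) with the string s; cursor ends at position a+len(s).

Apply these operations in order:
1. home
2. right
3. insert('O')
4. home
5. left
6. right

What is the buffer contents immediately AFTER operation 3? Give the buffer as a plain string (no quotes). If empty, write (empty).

After op 1 (home): buf='DLTNBH' cursor=0
After op 2 (right): buf='DLTNBH' cursor=1
After op 3 (insert('O')): buf='DOLTNBH' cursor=2

Answer: DOLTNBH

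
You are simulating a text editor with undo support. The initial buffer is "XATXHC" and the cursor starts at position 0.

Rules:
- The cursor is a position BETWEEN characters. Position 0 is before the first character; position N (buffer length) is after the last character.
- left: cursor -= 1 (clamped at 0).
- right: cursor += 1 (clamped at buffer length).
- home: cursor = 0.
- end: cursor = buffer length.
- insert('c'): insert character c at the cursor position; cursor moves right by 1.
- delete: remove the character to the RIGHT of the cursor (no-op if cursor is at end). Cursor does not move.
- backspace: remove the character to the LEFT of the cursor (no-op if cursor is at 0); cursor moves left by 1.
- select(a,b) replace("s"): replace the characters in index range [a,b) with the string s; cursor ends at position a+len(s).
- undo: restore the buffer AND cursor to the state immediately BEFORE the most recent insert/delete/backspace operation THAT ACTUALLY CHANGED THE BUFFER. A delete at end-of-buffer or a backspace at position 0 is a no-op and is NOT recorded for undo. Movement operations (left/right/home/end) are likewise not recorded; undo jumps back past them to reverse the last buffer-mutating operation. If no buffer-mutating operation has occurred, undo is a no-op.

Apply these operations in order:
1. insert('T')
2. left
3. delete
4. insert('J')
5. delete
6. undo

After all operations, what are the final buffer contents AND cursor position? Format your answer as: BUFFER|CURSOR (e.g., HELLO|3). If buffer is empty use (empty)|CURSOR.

Answer: JXATXHC|1

Derivation:
After op 1 (insert('T')): buf='TXATXHC' cursor=1
After op 2 (left): buf='TXATXHC' cursor=0
After op 3 (delete): buf='XATXHC' cursor=0
After op 4 (insert('J')): buf='JXATXHC' cursor=1
After op 5 (delete): buf='JATXHC' cursor=1
After op 6 (undo): buf='JXATXHC' cursor=1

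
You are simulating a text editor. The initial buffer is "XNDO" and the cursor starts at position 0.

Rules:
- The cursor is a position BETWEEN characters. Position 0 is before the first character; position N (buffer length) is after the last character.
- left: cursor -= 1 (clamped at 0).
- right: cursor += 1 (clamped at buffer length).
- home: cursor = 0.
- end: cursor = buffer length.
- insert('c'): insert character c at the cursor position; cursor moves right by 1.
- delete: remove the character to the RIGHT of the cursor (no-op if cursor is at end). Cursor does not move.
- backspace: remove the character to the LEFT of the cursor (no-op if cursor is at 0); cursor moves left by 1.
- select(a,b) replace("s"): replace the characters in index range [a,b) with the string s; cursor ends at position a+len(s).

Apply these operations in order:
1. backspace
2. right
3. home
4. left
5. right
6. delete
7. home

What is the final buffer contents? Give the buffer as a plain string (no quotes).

After op 1 (backspace): buf='XNDO' cursor=0
After op 2 (right): buf='XNDO' cursor=1
After op 3 (home): buf='XNDO' cursor=0
After op 4 (left): buf='XNDO' cursor=0
After op 5 (right): buf='XNDO' cursor=1
After op 6 (delete): buf='XDO' cursor=1
After op 7 (home): buf='XDO' cursor=0

Answer: XDO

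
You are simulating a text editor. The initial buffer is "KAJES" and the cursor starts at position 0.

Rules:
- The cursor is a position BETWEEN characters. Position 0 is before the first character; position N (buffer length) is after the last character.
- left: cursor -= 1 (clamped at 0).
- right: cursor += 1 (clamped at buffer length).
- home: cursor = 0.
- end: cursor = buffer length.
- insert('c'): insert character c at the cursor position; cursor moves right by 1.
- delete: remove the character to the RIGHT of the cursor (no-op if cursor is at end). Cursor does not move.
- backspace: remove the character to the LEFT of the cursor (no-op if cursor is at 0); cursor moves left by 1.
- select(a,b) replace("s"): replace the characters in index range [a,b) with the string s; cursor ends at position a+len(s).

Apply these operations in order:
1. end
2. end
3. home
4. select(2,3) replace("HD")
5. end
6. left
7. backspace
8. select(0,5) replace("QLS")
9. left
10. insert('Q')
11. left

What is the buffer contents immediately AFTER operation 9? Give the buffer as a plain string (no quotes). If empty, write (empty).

Answer: QLS

Derivation:
After op 1 (end): buf='KAJES' cursor=5
After op 2 (end): buf='KAJES' cursor=5
After op 3 (home): buf='KAJES' cursor=0
After op 4 (select(2,3) replace("HD")): buf='KAHDES' cursor=4
After op 5 (end): buf='KAHDES' cursor=6
After op 6 (left): buf='KAHDES' cursor=5
After op 7 (backspace): buf='KAHDS' cursor=4
After op 8 (select(0,5) replace("QLS")): buf='QLS' cursor=3
After op 9 (left): buf='QLS' cursor=2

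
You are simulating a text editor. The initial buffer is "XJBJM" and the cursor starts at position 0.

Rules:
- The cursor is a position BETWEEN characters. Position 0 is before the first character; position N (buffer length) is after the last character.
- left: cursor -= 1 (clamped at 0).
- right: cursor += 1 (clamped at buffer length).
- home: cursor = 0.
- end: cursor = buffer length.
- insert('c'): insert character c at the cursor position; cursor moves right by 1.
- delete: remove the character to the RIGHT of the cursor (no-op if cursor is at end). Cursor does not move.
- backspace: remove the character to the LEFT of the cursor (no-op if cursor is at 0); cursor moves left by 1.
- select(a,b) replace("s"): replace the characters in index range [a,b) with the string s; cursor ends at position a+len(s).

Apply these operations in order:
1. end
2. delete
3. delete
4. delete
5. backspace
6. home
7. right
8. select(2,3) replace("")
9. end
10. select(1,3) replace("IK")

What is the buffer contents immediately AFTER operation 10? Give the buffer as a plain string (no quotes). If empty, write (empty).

Answer: XIK

Derivation:
After op 1 (end): buf='XJBJM' cursor=5
After op 2 (delete): buf='XJBJM' cursor=5
After op 3 (delete): buf='XJBJM' cursor=5
After op 4 (delete): buf='XJBJM' cursor=5
After op 5 (backspace): buf='XJBJ' cursor=4
After op 6 (home): buf='XJBJ' cursor=0
After op 7 (right): buf='XJBJ' cursor=1
After op 8 (select(2,3) replace("")): buf='XJJ' cursor=2
After op 9 (end): buf='XJJ' cursor=3
After op 10 (select(1,3) replace("IK")): buf='XIK' cursor=3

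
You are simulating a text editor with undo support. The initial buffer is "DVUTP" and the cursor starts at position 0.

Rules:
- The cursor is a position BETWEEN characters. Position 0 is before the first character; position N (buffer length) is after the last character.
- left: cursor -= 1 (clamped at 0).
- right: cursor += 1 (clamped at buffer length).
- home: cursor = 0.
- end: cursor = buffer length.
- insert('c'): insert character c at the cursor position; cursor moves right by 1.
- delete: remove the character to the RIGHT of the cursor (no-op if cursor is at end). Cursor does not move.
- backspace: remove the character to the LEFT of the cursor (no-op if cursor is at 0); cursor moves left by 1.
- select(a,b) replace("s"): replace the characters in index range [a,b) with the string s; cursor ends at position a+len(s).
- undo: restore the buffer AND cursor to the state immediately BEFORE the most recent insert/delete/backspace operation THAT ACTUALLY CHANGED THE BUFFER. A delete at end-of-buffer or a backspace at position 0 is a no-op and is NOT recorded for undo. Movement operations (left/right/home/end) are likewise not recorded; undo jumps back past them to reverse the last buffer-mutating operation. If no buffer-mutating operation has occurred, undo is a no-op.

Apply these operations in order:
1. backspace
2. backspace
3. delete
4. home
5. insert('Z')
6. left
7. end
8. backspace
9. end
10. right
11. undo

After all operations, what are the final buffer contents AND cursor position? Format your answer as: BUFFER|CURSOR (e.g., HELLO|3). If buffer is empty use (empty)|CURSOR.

After op 1 (backspace): buf='DVUTP' cursor=0
After op 2 (backspace): buf='DVUTP' cursor=0
After op 3 (delete): buf='VUTP' cursor=0
After op 4 (home): buf='VUTP' cursor=0
After op 5 (insert('Z')): buf='ZVUTP' cursor=1
After op 6 (left): buf='ZVUTP' cursor=0
After op 7 (end): buf='ZVUTP' cursor=5
After op 8 (backspace): buf='ZVUT' cursor=4
After op 9 (end): buf='ZVUT' cursor=4
After op 10 (right): buf='ZVUT' cursor=4
After op 11 (undo): buf='ZVUTP' cursor=5

Answer: ZVUTP|5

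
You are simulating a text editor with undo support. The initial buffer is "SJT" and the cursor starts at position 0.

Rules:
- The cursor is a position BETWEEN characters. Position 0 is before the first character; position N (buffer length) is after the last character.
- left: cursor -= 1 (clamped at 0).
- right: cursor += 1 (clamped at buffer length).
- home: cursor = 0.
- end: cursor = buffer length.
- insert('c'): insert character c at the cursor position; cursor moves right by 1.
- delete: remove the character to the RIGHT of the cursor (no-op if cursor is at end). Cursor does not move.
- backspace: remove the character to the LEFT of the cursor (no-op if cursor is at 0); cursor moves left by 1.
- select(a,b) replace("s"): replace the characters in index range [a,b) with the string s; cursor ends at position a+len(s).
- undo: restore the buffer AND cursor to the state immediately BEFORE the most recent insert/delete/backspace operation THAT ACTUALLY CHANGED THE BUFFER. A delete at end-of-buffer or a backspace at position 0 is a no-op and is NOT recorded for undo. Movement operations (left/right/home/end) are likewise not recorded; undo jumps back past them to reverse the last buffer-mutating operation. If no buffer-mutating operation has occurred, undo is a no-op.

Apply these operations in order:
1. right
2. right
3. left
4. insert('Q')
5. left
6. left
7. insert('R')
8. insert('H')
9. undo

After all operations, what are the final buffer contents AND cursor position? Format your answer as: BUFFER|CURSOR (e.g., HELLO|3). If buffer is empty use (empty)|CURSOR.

Answer: RSQJT|1

Derivation:
After op 1 (right): buf='SJT' cursor=1
After op 2 (right): buf='SJT' cursor=2
After op 3 (left): buf='SJT' cursor=1
After op 4 (insert('Q')): buf='SQJT' cursor=2
After op 5 (left): buf='SQJT' cursor=1
After op 6 (left): buf='SQJT' cursor=0
After op 7 (insert('R')): buf='RSQJT' cursor=1
After op 8 (insert('H')): buf='RHSQJT' cursor=2
After op 9 (undo): buf='RSQJT' cursor=1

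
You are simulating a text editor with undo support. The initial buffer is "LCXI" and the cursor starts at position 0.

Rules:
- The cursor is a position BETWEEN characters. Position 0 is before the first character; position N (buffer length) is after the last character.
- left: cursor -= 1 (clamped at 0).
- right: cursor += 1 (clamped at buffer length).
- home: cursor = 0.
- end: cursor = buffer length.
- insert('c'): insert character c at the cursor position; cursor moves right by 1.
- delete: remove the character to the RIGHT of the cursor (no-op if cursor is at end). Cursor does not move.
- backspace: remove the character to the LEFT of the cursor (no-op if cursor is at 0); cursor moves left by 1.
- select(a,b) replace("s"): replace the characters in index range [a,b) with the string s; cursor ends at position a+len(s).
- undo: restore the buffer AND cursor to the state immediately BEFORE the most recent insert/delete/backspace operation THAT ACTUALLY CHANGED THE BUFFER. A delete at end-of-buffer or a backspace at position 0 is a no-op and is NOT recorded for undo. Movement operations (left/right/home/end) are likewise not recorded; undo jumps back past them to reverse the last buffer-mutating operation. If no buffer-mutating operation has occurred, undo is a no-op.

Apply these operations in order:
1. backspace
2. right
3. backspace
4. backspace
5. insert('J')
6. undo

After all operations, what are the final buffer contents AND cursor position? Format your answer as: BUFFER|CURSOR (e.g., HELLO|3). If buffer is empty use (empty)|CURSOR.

After op 1 (backspace): buf='LCXI' cursor=0
After op 2 (right): buf='LCXI' cursor=1
After op 3 (backspace): buf='CXI' cursor=0
After op 4 (backspace): buf='CXI' cursor=0
After op 5 (insert('J')): buf='JCXI' cursor=1
After op 6 (undo): buf='CXI' cursor=0

Answer: CXI|0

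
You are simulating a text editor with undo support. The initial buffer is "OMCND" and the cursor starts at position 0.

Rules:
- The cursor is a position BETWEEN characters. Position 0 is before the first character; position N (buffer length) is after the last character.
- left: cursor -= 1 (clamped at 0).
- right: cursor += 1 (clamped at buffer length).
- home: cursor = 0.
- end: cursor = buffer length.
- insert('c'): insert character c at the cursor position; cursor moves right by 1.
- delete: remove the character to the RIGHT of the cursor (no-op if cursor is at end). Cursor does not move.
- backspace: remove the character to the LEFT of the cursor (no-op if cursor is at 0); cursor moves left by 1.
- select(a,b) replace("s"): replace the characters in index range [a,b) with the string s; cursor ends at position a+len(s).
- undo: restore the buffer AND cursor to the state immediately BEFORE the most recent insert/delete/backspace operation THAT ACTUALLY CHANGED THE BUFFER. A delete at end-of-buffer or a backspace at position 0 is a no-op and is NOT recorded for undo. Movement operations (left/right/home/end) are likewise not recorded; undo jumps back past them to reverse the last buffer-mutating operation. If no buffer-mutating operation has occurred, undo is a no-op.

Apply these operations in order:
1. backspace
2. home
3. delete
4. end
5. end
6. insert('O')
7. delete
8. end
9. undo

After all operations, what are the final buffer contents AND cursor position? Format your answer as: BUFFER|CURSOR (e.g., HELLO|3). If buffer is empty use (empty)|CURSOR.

Answer: MCND|4

Derivation:
After op 1 (backspace): buf='OMCND' cursor=0
After op 2 (home): buf='OMCND' cursor=0
After op 3 (delete): buf='MCND' cursor=0
After op 4 (end): buf='MCND' cursor=4
After op 5 (end): buf='MCND' cursor=4
After op 6 (insert('O')): buf='MCNDO' cursor=5
After op 7 (delete): buf='MCNDO' cursor=5
After op 8 (end): buf='MCNDO' cursor=5
After op 9 (undo): buf='MCND' cursor=4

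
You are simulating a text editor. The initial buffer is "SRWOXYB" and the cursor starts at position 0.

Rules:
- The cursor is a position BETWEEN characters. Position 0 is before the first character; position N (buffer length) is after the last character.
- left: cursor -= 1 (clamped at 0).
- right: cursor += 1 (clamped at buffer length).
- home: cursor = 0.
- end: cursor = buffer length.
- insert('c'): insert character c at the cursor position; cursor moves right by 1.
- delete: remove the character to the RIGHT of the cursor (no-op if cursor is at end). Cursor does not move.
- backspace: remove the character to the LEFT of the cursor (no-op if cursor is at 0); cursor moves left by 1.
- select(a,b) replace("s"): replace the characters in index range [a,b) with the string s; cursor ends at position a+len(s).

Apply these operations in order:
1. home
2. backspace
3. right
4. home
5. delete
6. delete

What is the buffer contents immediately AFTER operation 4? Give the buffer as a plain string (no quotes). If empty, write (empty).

After op 1 (home): buf='SRWOXYB' cursor=0
After op 2 (backspace): buf='SRWOXYB' cursor=0
After op 3 (right): buf='SRWOXYB' cursor=1
After op 4 (home): buf='SRWOXYB' cursor=0

Answer: SRWOXYB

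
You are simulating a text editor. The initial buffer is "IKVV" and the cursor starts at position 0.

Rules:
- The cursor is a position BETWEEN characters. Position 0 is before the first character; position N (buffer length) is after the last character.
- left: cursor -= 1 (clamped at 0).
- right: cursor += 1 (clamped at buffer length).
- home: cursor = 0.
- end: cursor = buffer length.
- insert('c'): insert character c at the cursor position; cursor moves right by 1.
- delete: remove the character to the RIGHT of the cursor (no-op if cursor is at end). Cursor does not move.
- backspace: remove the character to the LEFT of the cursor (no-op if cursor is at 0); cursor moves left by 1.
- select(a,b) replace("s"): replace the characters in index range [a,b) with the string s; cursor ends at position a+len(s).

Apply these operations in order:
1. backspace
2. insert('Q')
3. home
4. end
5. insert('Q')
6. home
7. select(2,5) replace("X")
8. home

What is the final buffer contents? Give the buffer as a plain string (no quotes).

After op 1 (backspace): buf='IKVV' cursor=0
After op 2 (insert('Q')): buf='QIKVV' cursor=1
After op 3 (home): buf='QIKVV' cursor=0
After op 4 (end): buf='QIKVV' cursor=5
After op 5 (insert('Q')): buf='QIKVVQ' cursor=6
After op 6 (home): buf='QIKVVQ' cursor=0
After op 7 (select(2,5) replace("X")): buf='QIXQ' cursor=3
After op 8 (home): buf='QIXQ' cursor=0

Answer: QIXQ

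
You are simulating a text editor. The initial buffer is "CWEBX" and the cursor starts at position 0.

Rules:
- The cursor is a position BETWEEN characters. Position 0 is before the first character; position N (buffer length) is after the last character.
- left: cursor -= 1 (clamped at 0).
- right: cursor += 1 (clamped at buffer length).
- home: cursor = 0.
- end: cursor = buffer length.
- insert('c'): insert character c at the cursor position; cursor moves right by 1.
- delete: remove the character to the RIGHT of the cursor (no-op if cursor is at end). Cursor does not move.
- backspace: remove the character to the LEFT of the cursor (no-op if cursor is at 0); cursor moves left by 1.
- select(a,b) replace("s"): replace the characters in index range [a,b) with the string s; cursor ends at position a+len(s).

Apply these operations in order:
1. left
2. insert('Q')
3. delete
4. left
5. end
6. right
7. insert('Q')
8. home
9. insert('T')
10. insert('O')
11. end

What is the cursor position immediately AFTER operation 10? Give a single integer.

After op 1 (left): buf='CWEBX' cursor=0
After op 2 (insert('Q')): buf='QCWEBX' cursor=1
After op 3 (delete): buf='QWEBX' cursor=1
After op 4 (left): buf='QWEBX' cursor=0
After op 5 (end): buf='QWEBX' cursor=5
After op 6 (right): buf='QWEBX' cursor=5
After op 7 (insert('Q')): buf='QWEBXQ' cursor=6
After op 8 (home): buf='QWEBXQ' cursor=0
After op 9 (insert('T')): buf='TQWEBXQ' cursor=1
After op 10 (insert('O')): buf='TOQWEBXQ' cursor=2

Answer: 2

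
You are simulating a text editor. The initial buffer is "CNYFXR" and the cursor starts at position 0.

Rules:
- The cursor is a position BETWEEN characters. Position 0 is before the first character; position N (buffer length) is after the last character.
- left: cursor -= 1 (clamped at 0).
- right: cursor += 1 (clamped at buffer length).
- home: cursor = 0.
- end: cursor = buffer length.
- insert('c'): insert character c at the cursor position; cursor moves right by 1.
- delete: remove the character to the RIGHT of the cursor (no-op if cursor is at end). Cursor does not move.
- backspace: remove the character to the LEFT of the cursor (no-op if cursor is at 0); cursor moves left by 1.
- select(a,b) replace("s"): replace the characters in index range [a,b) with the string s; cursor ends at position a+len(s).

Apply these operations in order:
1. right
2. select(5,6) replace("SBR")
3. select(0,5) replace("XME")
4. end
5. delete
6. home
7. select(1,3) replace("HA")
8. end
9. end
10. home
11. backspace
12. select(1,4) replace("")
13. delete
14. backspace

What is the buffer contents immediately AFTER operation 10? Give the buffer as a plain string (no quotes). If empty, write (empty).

Answer: XHASBR

Derivation:
After op 1 (right): buf='CNYFXR' cursor=1
After op 2 (select(5,6) replace("SBR")): buf='CNYFXSBR' cursor=8
After op 3 (select(0,5) replace("XME")): buf='XMESBR' cursor=3
After op 4 (end): buf='XMESBR' cursor=6
After op 5 (delete): buf='XMESBR' cursor=6
After op 6 (home): buf='XMESBR' cursor=0
After op 7 (select(1,3) replace("HA")): buf='XHASBR' cursor=3
After op 8 (end): buf='XHASBR' cursor=6
After op 9 (end): buf='XHASBR' cursor=6
After op 10 (home): buf='XHASBR' cursor=0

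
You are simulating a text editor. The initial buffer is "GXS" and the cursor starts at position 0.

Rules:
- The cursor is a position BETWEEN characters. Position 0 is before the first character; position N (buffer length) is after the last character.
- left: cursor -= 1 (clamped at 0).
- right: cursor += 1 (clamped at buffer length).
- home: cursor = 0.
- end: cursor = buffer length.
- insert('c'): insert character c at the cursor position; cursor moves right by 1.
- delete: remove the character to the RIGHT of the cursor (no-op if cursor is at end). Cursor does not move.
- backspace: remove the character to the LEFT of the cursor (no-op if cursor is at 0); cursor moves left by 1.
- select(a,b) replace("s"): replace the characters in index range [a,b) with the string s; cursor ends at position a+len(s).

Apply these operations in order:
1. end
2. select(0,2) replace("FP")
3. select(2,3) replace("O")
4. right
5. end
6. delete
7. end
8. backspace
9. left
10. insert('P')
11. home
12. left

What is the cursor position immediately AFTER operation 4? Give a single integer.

After op 1 (end): buf='GXS' cursor=3
After op 2 (select(0,2) replace("FP")): buf='FPS' cursor=2
After op 3 (select(2,3) replace("O")): buf='FPO' cursor=3
After op 4 (right): buf='FPO' cursor=3

Answer: 3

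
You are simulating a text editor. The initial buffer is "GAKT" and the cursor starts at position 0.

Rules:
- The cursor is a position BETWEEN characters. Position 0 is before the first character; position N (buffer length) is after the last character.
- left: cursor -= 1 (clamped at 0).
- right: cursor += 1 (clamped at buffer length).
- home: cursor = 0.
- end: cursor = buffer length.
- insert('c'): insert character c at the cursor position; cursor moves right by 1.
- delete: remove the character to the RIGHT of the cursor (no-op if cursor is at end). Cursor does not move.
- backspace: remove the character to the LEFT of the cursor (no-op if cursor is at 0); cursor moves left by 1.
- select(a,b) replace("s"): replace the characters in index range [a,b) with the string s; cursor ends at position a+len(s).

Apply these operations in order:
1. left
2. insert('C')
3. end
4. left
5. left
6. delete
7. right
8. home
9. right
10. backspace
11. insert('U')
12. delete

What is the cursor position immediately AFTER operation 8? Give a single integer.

Answer: 0

Derivation:
After op 1 (left): buf='GAKT' cursor=0
After op 2 (insert('C')): buf='CGAKT' cursor=1
After op 3 (end): buf='CGAKT' cursor=5
After op 4 (left): buf='CGAKT' cursor=4
After op 5 (left): buf='CGAKT' cursor=3
After op 6 (delete): buf='CGAT' cursor=3
After op 7 (right): buf='CGAT' cursor=4
After op 8 (home): buf='CGAT' cursor=0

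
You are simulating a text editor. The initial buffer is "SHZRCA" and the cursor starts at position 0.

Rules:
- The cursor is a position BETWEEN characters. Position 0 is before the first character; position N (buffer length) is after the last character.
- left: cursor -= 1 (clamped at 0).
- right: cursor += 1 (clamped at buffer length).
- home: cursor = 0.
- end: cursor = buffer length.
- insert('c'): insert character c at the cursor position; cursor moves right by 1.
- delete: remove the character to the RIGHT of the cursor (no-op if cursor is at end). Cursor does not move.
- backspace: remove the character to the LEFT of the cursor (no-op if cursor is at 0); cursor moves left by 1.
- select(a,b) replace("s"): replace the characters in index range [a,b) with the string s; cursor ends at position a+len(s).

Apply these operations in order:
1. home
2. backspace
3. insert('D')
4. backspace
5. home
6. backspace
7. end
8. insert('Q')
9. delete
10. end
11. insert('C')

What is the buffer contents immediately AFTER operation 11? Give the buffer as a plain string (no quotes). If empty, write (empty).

Answer: SHZRCAQC

Derivation:
After op 1 (home): buf='SHZRCA' cursor=0
After op 2 (backspace): buf='SHZRCA' cursor=0
After op 3 (insert('D')): buf='DSHZRCA' cursor=1
After op 4 (backspace): buf='SHZRCA' cursor=0
After op 5 (home): buf='SHZRCA' cursor=0
After op 6 (backspace): buf='SHZRCA' cursor=0
After op 7 (end): buf='SHZRCA' cursor=6
After op 8 (insert('Q')): buf='SHZRCAQ' cursor=7
After op 9 (delete): buf='SHZRCAQ' cursor=7
After op 10 (end): buf='SHZRCAQ' cursor=7
After op 11 (insert('C')): buf='SHZRCAQC' cursor=8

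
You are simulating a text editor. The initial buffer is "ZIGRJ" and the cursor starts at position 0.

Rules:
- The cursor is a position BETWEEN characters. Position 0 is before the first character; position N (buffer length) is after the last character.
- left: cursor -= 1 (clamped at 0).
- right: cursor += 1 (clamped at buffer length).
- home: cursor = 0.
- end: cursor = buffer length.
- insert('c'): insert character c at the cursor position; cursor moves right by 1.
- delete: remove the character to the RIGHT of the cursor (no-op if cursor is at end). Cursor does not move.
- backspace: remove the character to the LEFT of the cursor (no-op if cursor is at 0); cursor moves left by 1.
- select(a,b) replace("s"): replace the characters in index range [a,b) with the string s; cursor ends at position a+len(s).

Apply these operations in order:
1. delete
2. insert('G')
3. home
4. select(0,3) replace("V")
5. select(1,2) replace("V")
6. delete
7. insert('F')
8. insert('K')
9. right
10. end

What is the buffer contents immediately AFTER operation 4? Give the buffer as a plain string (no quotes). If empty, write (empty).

Answer: VRJ

Derivation:
After op 1 (delete): buf='IGRJ' cursor=0
After op 2 (insert('G')): buf='GIGRJ' cursor=1
After op 3 (home): buf='GIGRJ' cursor=0
After op 4 (select(0,3) replace("V")): buf='VRJ' cursor=1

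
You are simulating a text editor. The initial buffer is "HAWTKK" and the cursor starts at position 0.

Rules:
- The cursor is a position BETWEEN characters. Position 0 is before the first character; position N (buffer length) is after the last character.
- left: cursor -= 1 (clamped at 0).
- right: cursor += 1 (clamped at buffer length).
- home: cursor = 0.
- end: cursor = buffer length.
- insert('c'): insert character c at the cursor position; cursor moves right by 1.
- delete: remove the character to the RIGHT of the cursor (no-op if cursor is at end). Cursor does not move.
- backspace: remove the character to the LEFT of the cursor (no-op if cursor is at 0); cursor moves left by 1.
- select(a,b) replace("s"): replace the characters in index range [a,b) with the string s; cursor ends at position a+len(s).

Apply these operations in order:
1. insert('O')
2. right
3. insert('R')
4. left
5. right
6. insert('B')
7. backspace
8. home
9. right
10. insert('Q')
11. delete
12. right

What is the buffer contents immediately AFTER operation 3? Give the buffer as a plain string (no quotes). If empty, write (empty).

After op 1 (insert('O')): buf='OHAWTKK' cursor=1
After op 2 (right): buf='OHAWTKK' cursor=2
After op 3 (insert('R')): buf='OHRAWTKK' cursor=3

Answer: OHRAWTKK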